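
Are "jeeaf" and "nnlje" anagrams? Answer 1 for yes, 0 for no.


Strings: "jeeaf", "nnlje"
Sorted first:  aeefj
Sorted second: ejlnn
Differ at position 0: 'a' vs 'e' => not anagrams

0


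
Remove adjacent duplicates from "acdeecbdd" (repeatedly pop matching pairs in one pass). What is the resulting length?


Input: acdeecbdd
Stack-based adjacent duplicate removal:
  Read 'a': push. Stack: a
  Read 'c': push. Stack: ac
  Read 'd': push. Stack: acd
  Read 'e': push. Stack: acde
  Read 'e': matches stack top 'e' => pop. Stack: acd
  Read 'c': push. Stack: acdc
  Read 'b': push. Stack: acdcb
  Read 'd': push. Stack: acdcbd
  Read 'd': matches stack top 'd' => pop. Stack: acdcb
Final stack: "acdcb" (length 5)

5


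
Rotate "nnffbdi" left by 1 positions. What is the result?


Input: "nnffbdi", rotate left by 1
First 1 characters: "n"
Remaining characters: "nffbdi"
Concatenate remaining + first: "nffbdi" + "n" = "nffbdin"

nffbdin


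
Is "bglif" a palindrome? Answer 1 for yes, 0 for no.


Input: bglif
Reversed: filgb
  Compare pos 0 ('b') with pos 4 ('f'): MISMATCH
  Compare pos 1 ('g') with pos 3 ('i'): MISMATCH
Result: not a palindrome

0


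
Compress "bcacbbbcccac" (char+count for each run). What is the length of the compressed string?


Input: bcacbbbcccac
Runs:
  'b' x 1 => "b1"
  'c' x 1 => "c1"
  'a' x 1 => "a1"
  'c' x 1 => "c1"
  'b' x 3 => "b3"
  'c' x 3 => "c3"
  'a' x 1 => "a1"
  'c' x 1 => "c1"
Compressed: "b1c1a1c1b3c3a1c1"
Compressed length: 16

16


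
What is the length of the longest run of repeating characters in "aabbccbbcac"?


Input: "aabbccbbcac"
Scanning for longest run:
  Position 1 ('a'): continues run of 'a', length=2
  Position 2 ('b'): new char, reset run to 1
  Position 3 ('b'): continues run of 'b', length=2
  Position 4 ('c'): new char, reset run to 1
  Position 5 ('c'): continues run of 'c', length=2
  Position 6 ('b'): new char, reset run to 1
  Position 7 ('b'): continues run of 'b', length=2
  Position 8 ('c'): new char, reset run to 1
  Position 9 ('a'): new char, reset run to 1
  Position 10 ('c'): new char, reset run to 1
Longest run: 'a' with length 2

2


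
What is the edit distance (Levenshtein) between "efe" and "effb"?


Computing edit distance: "efe" -> "effb"
DP table:
           e    f    f    b
      0    1    2    3    4
  e   1    0    1    2    3
  f   2    1    0    1    2
  e   3    2    1    1    2
Edit distance = dp[3][4] = 2

2


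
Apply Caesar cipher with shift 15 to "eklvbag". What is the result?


Caesar cipher: shift "eklvbag" by 15
  'e' (pos 4) + 15 = pos 19 = 't'
  'k' (pos 10) + 15 = pos 25 = 'z'
  'l' (pos 11) + 15 = pos 0 = 'a'
  'v' (pos 21) + 15 = pos 10 = 'k'
  'b' (pos 1) + 15 = pos 16 = 'q'
  'a' (pos 0) + 15 = pos 15 = 'p'
  'g' (pos 6) + 15 = pos 21 = 'v'
Result: tzakqpv

tzakqpv


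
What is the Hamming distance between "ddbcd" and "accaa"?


Comparing "ddbcd" and "accaa" position by position:
  Position 0: 'd' vs 'a' => differ
  Position 1: 'd' vs 'c' => differ
  Position 2: 'b' vs 'c' => differ
  Position 3: 'c' vs 'a' => differ
  Position 4: 'd' vs 'a' => differ
Total differences (Hamming distance): 5

5


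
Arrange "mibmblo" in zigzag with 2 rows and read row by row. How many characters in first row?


Zigzag "mibmblo" into 2 rows:
Placing characters:
  'm' => row 0
  'i' => row 1
  'b' => row 0
  'm' => row 1
  'b' => row 0
  'l' => row 1
  'o' => row 0
Rows:
  Row 0: "mbbo"
  Row 1: "iml"
First row length: 4

4


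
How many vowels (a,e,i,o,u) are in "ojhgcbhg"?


Input: ojhgcbhg
Checking each character:
  'o' at position 0: vowel (running total: 1)
  'j' at position 1: consonant
  'h' at position 2: consonant
  'g' at position 3: consonant
  'c' at position 4: consonant
  'b' at position 5: consonant
  'h' at position 6: consonant
  'g' at position 7: consonant
Total vowels: 1

1


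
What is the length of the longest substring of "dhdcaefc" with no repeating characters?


Input: "dhdcaefc"
Sliding window (track last position of each char):
  Position 0 ('d'): window [0,0] length 1 -- new best
  Position 1 ('h'): window [0,1] length 2 -- new best
  Position 2 ('d'): repeat (last at 0), move window start to 1
  Position 2 ('d'): window [1,2] length 2
  Position 3 ('c'): window [1,3] length 3 -- new best
  Position 4 ('a'): window [1,4] length 4 -- new best
  Position 5 ('e'): window [1,5] length 5 -- new best
  Position 6 ('f'): window [1,6] length 6 -- new best
  Position 7 ('c'): repeat (last at 3), move window start to 4
  Position 7 ('c'): window [4,7] length 4
Longest substring with no repeats: "hdcaef" with length 6

6


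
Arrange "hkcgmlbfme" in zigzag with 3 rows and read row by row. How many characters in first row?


Zigzag "hkcgmlbfme" into 3 rows:
Placing characters:
  'h' => row 0
  'k' => row 1
  'c' => row 2
  'g' => row 1
  'm' => row 0
  'l' => row 1
  'b' => row 2
  'f' => row 1
  'm' => row 0
  'e' => row 1
Rows:
  Row 0: "hmm"
  Row 1: "kglfe"
  Row 2: "cb"
First row length: 3

3


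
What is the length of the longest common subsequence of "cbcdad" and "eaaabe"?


LCS of "cbcdad" and "eaaabe"
DP table:
           e    a    a    a    b    e
      0    0    0    0    0    0    0
  c   0    0    0    0    0    0    0
  b   0    0    0    0    0    1    1
  c   0    0    0    0    0    1    1
  d   0    0    0    0    0    1    1
  a   0    0    1    1    1    1    1
  d   0    0    1    1    1    1    1
LCS length = dp[6][6] = 1

1


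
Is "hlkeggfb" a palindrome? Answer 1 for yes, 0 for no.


Input: hlkeggfb
Reversed: bfggeklh
  Compare pos 0 ('h') with pos 7 ('b'): MISMATCH
  Compare pos 1 ('l') with pos 6 ('f'): MISMATCH
  Compare pos 2 ('k') with pos 5 ('g'): MISMATCH
  Compare pos 3 ('e') with pos 4 ('g'): MISMATCH
Result: not a palindrome

0


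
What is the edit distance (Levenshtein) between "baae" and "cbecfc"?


Computing edit distance: "baae" -> "cbecfc"
DP table:
           c    b    e    c    f    c
      0    1    2    3    4    5    6
  b   1    1    1    2    3    4    5
  a   2    2    2    2    3    4    5
  a   3    3    3    3    3    4    5
  e   4    4    4    3    4    4    5
Edit distance = dp[4][6] = 5

5


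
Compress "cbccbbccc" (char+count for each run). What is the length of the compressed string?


Input: cbccbbccc
Runs:
  'c' x 1 => "c1"
  'b' x 1 => "b1"
  'c' x 2 => "c2"
  'b' x 2 => "b2"
  'c' x 3 => "c3"
Compressed: "c1b1c2b2c3"
Compressed length: 10

10


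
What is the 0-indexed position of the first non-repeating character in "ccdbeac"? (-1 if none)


Input: ccdbeac
Character frequencies:
  'a': 1
  'b': 1
  'c': 3
  'd': 1
  'e': 1
Scanning left to right for freq == 1:
  Position 0 ('c'): freq=3, skip
  Position 1 ('c'): freq=3, skip
  Position 2 ('d'): unique! => answer = 2

2


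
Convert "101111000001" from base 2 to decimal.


Input: "101111000001" in base 2
Positional expansion:
  Digit '1' (value 1) x 2^11 = 2048
  Digit '0' (value 0) x 2^10 = 0
  Digit '1' (value 1) x 2^9 = 512
  Digit '1' (value 1) x 2^8 = 256
  Digit '1' (value 1) x 2^7 = 128
  Digit '1' (value 1) x 2^6 = 64
  Digit '0' (value 0) x 2^5 = 0
  Digit '0' (value 0) x 2^4 = 0
  Digit '0' (value 0) x 2^3 = 0
  Digit '0' (value 0) x 2^2 = 0
  Digit '0' (value 0) x 2^1 = 0
  Digit '1' (value 1) x 2^0 = 1
Sum = 3009

3009


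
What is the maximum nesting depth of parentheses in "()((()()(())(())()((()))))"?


Input: "()((()()(())(())()((()))))"
Tracking depth:
  Position 0 '(': depth becomes 1
  Position 1 ')': depth becomes 0
  Position 2 '(': depth becomes 1
  Position 3 '(': depth becomes 2
  Position 4 '(': depth becomes 3
  Position 5 ')': depth becomes 2
  Position 6 '(': depth becomes 3
  Position 7 ')': depth becomes 2
  Position 8 '(': depth becomes 3
  Position 9 '(': depth becomes 4
  Position 10 ')': depth becomes 3
  Position 11 ')': depth becomes 2
  Position 12 '(': depth becomes 3
  Position 13 '(': depth becomes 4
  Position 14 ')': depth becomes 3
  Position 15 ')': depth becomes 2
  Position 16 '(': depth becomes 3
  Position 17 ')': depth becomes 2
  Position 18 '(': depth becomes 3
  Position 19 '(': depth becomes 4
  Position 20 '(': depth becomes 5
  Position 21 ')': depth becomes 4
  Position 22 ')': depth becomes 3
  Position 23 ')': depth becomes 2
  Position 24 ')': depth becomes 1
  Position 25 ')': depth becomes 0
Maximum depth reached: 5

5


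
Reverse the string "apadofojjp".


Input: apadofojjp
Reading characters right to left:
  Position 9: 'p'
  Position 8: 'j'
  Position 7: 'j'
  Position 6: 'o'
  Position 5: 'f'
  Position 4: 'o'
  Position 3: 'd'
  Position 2: 'a'
  Position 1: 'p'
  Position 0: 'a'
Reversed: pjjofodapa

pjjofodapa


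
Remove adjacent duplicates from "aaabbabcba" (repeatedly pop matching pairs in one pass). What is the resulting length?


Input: aaabbabcba
Stack-based adjacent duplicate removal:
  Read 'a': push. Stack: a
  Read 'a': matches stack top 'a' => pop. Stack: (empty)
  Read 'a': push. Stack: a
  Read 'b': push. Stack: ab
  Read 'b': matches stack top 'b' => pop. Stack: a
  Read 'a': matches stack top 'a' => pop. Stack: (empty)
  Read 'b': push. Stack: b
  Read 'c': push. Stack: bc
  Read 'b': push. Stack: bcb
  Read 'a': push. Stack: bcba
Final stack: "bcba" (length 4)

4


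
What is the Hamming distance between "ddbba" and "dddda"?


Comparing "ddbba" and "dddda" position by position:
  Position 0: 'd' vs 'd' => same
  Position 1: 'd' vs 'd' => same
  Position 2: 'b' vs 'd' => differ
  Position 3: 'b' vs 'd' => differ
  Position 4: 'a' vs 'a' => same
Total differences (Hamming distance): 2

2


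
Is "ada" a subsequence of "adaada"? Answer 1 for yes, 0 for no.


Check if "ada" is a subsequence of "adaada"
Greedy scan:
  Position 0 ('a'): matches sub[0] = 'a'
  Position 1 ('d'): matches sub[1] = 'd'
  Position 2 ('a'): matches sub[2] = 'a'
  Position 3 ('a'): no match needed
  Position 4 ('d'): no match needed
  Position 5 ('a'): no match needed
All 3 characters matched => is a subsequence

1


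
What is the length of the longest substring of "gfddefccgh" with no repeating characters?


Input: "gfddefccgh"
Sliding window (track last position of each char):
  Position 0 ('g'): window [0,0] length 1 -- new best
  Position 1 ('f'): window [0,1] length 2 -- new best
  Position 2 ('d'): window [0,2] length 3 -- new best
  Position 3 ('d'): repeat (last at 2), move window start to 3
  Position 3 ('d'): window [3,3] length 1
  Position 4 ('e'): window [3,4] length 2
  Position 5 ('f'): window [3,5] length 3
  Position 6 ('c'): window [3,6] length 4 -- new best
  Position 7 ('c'): repeat (last at 6), move window start to 7
  Position 7 ('c'): window [7,7] length 1
  Position 8 ('g'): window [7,8] length 2
  Position 9 ('h'): window [7,9] length 3
Longest substring with no repeats: "defc" with length 4

4


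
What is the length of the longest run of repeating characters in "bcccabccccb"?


Input: "bcccabccccb"
Scanning for longest run:
  Position 1 ('c'): new char, reset run to 1
  Position 2 ('c'): continues run of 'c', length=2
  Position 3 ('c'): continues run of 'c', length=3
  Position 4 ('a'): new char, reset run to 1
  Position 5 ('b'): new char, reset run to 1
  Position 6 ('c'): new char, reset run to 1
  Position 7 ('c'): continues run of 'c', length=2
  Position 8 ('c'): continues run of 'c', length=3
  Position 9 ('c'): continues run of 'c', length=4
  Position 10 ('b'): new char, reset run to 1
Longest run: 'c' with length 4

4


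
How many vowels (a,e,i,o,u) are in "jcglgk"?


Input: jcglgk
Checking each character:
  'j' at position 0: consonant
  'c' at position 1: consonant
  'g' at position 2: consonant
  'l' at position 3: consonant
  'g' at position 4: consonant
  'k' at position 5: consonant
Total vowels: 0

0


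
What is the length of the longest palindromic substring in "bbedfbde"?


Input: "bbedfbde"
Checking substrings for palindromes:
  [0:2] "bb" (len 2) => palindrome
Longest palindromic substring: "bb" with length 2

2


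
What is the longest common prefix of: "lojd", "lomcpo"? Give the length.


Words: lojd, lomcpo
  Position 0: all 'l' => match
  Position 1: all 'o' => match
  Position 2: ('j', 'm') => mismatch, stop
LCP = "lo" (length 2)

2


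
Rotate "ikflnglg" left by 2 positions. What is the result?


Input: "ikflnglg", rotate left by 2
First 2 characters: "ik"
Remaining characters: "flnglg"
Concatenate remaining + first: "flnglg" + "ik" = "flnglgik"

flnglgik


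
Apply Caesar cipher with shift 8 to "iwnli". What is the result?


Caesar cipher: shift "iwnli" by 8
  'i' (pos 8) + 8 = pos 16 = 'q'
  'w' (pos 22) + 8 = pos 4 = 'e'
  'n' (pos 13) + 8 = pos 21 = 'v'
  'l' (pos 11) + 8 = pos 19 = 't'
  'i' (pos 8) + 8 = pos 16 = 'q'
Result: qevtq

qevtq


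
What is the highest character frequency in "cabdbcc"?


Input: cabdbcc
Character counts:
  'a': 1
  'b': 2
  'c': 3
  'd': 1
Maximum frequency: 3

3


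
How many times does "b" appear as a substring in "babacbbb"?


Searching for "b" in "babacbbb"
Scanning each position:
  Position 0: "b" => MATCH
  Position 1: "a" => no
  Position 2: "b" => MATCH
  Position 3: "a" => no
  Position 4: "c" => no
  Position 5: "b" => MATCH
  Position 6: "b" => MATCH
  Position 7: "b" => MATCH
Total occurrences: 5

5


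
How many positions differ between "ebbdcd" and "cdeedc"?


Comparing "ebbdcd" and "cdeedc" position by position:
  Position 0: 'e' vs 'c' => DIFFER
  Position 1: 'b' vs 'd' => DIFFER
  Position 2: 'b' vs 'e' => DIFFER
  Position 3: 'd' vs 'e' => DIFFER
  Position 4: 'c' vs 'd' => DIFFER
  Position 5: 'd' vs 'c' => DIFFER
Positions that differ: 6

6


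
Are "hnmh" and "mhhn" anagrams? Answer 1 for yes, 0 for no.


Strings: "hnmh", "mhhn"
Sorted first:  hhmn
Sorted second: hhmn
Sorted forms match => anagrams

1


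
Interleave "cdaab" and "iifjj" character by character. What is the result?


Interleaving "cdaab" and "iifjj":
  Position 0: 'c' from first, 'i' from second => "ci"
  Position 1: 'd' from first, 'i' from second => "di"
  Position 2: 'a' from first, 'f' from second => "af"
  Position 3: 'a' from first, 'j' from second => "aj"
  Position 4: 'b' from first, 'j' from second => "bj"
Result: cidiafajbj

cidiafajbj


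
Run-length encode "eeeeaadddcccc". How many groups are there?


Input: eeeeaadddcccc
Scanning for consecutive runs:
  Group 1: 'e' x 4 (positions 0-3)
  Group 2: 'a' x 2 (positions 4-5)
  Group 3: 'd' x 3 (positions 6-8)
  Group 4: 'c' x 4 (positions 9-12)
Total groups: 4

4


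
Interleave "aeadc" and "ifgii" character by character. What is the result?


Interleaving "aeadc" and "ifgii":
  Position 0: 'a' from first, 'i' from second => "ai"
  Position 1: 'e' from first, 'f' from second => "ef"
  Position 2: 'a' from first, 'g' from second => "ag"
  Position 3: 'd' from first, 'i' from second => "di"
  Position 4: 'c' from first, 'i' from second => "ci"
Result: aiefagdici

aiefagdici


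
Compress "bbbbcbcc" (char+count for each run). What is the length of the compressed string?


Input: bbbbcbcc
Runs:
  'b' x 4 => "b4"
  'c' x 1 => "c1"
  'b' x 1 => "b1"
  'c' x 2 => "c2"
Compressed: "b4c1b1c2"
Compressed length: 8

8


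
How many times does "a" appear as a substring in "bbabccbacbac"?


Searching for "a" in "bbabccbacbac"
Scanning each position:
  Position 0: "b" => no
  Position 1: "b" => no
  Position 2: "a" => MATCH
  Position 3: "b" => no
  Position 4: "c" => no
  Position 5: "c" => no
  Position 6: "b" => no
  Position 7: "a" => MATCH
  Position 8: "c" => no
  Position 9: "b" => no
  Position 10: "a" => MATCH
  Position 11: "c" => no
Total occurrences: 3

3


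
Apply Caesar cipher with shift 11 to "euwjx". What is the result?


Caesar cipher: shift "euwjx" by 11
  'e' (pos 4) + 11 = pos 15 = 'p'
  'u' (pos 20) + 11 = pos 5 = 'f'
  'w' (pos 22) + 11 = pos 7 = 'h'
  'j' (pos 9) + 11 = pos 20 = 'u'
  'x' (pos 23) + 11 = pos 8 = 'i'
Result: pfhui

pfhui


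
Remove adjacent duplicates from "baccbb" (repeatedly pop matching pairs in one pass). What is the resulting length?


Input: baccbb
Stack-based adjacent duplicate removal:
  Read 'b': push. Stack: b
  Read 'a': push. Stack: ba
  Read 'c': push. Stack: bac
  Read 'c': matches stack top 'c' => pop. Stack: ba
  Read 'b': push. Stack: bab
  Read 'b': matches stack top 'b' => pop. Stack: ba
Final stack: "ba" (length 2)

2


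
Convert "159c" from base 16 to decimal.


Input: "159c" in base 16
Positional expansion:
  Digit '1' (value 1) x 16^3 = 4096
  Digit '5' (value 5) x 16^2 = 1280
  Digit '9' (value 9) x 16^1 = 144
  Digit 'c' (value 12) x 16^0 = 12
Sum = 5532

5532


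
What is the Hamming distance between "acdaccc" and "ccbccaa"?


Comparing "acdaccc" and "ccbccaa" position by position:
  Position 0: 'a' vs 'c' => differ
  Position 1: 'c' vs 'c' => same
  Position 2: 'd' vs 'b' => differ
  Position 3: 'a' vs 'c' => differ
  Position 4: 'c' vs 'c' => same
  Position 5: 'c' vs 'a' => differ
  Position 6: 'c' vs 'a' => differ
Total differences (Hamming distance): 5

5


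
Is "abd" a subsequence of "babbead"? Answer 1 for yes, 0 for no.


Check if "abd" is a subsequence of "babbead"
Greedy scan:
  Position 0 ('b'): no match needed
  Position 1 ('a'): matches sub[0] = 'a'
  Position 2 ('b'): matches sub[1] = 'b'
  Position 3 ('b'): no match needed
  Position 4 ('e'): no match needed
  Position 5 ('a'): no match needed
  Position 6 ('d'): matches sub[2] = 'd'
All 3 characters matched => is a subsequence

1


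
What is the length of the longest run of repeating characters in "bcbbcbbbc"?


Input: "bcbbcbbbc"
Scanning for longest run:
  Position 1 ('c'): new char, reset run to 1
  Position 2 ('b'): new char, reset run to 1
  Position 3 ('b'): continues run of 'b', length=2
  Position 4 ('c'): new char, reset run to 1
  Position 5 ('b'): new char, reset run to 1
  Position 6 ('b'): continues run of 'b', length=2
  Position 7 ('b'): continues run of 'b', length=3
  Position 8 ('c'): new char, reset run to 1
Longest run: 'b' with length 3

3


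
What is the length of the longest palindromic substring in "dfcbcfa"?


Input: "dfcbcfa"
Checking substrings for palindromes:
  [1:6] "fcbcf" (len 5) => palindrome
  [2:5] "cbc" (len 3) => palindrome
Longest palindromic substring: "fcbcf" with length 5

5


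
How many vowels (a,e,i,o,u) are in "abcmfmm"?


Input: abcmfmm
Checking each character:
  'a' at position 0: vowel (running total: 1)
  'b' at position 1: consonant
  'c' at position 2: consonant
  'm' at position 3: consonant
  'f' at position 4: consonant
  'm' at position 5: consonant
  'm' at position 6: consonant
Total vowels: 1

1


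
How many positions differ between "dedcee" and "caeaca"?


Comparing "dedcee" and "caeaca" position by position:
  Position 0: 'd' vs 'c' => DIFFER
  Position 1: 'e' vs 'a' => DIFFER
  Position 2: 'd' vs 'e' => DIFFER
  Position 3: 'c' vs 'a' => DIFFER
  Position 4: 'e' vs 'c' => DIFFER
  Position 5: 'e' vs 'a' => DIFFER
Positions that differ: 6

6


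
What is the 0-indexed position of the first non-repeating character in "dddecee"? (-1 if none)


Input: dddecee
Character frequencies:
  'c': 1
  'd': 3
  'e': 3
Scanning left to right for freq == 1:
  Position 0 ('d'): freq=3, skip
  Position 1 ('d'): freq=3, skip
  Position 2 ('d'): freq=3, skip
  Position 3 ('e'): freq=3, skip
  Position 4 ('c'): unique! => answer = 4

4


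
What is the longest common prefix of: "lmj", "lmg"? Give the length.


Words: lmj, lmg
  Position 0: all 'l' => match
  Position 1: all 'm' => match
  Position 2: ('j', 'g') => mismatch, stop
LCP = "lm" (length 2)

2


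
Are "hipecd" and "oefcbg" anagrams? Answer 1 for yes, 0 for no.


Strings: "hipecd", "oefcbg"
Sorted first:  cdehip
Sorted second: bcefgo
Differ at position 0: 'c' vs 'b' => not anagrams

0


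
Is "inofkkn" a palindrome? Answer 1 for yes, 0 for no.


Input: inofkkn
Reversed: nkkfoni
  Compare pos 0 ('i') with pos 6 ('n'): MISMATCH
  Compare pos 1 ('n') with pos 5 ('k'): MISMATCH
  Compare pos 2 ('o') with pos 4 ('k'): MISMATCH
Result: not a palindrome

0


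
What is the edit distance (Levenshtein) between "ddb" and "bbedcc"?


Computing edit distance: "ddb" -> "bbedcc"
DP table:
           b    b    e    d    c    c
      0    1    2    3    4    5    6
  d   1    1    2    3    3    4    5
  d   2    2    2    3    3    4    5
  b   3    2    2    3    4    4    5
Edit distance = dp[3][6] = 5

5


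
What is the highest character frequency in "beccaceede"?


Input: beccaceede
Character counts:
  'a': 1
  'b': 1
  'c': 3
  'd': 1
  'e': 4
Maximum frequency: 4

4


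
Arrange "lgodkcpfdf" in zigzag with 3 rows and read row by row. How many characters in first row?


Zigzag "lgodkcpfdf" into 3 rows:
Placing characters:
  'l' => row 0
  'g' => row 1
  'o' => row 2
  'd' => row 1
  'k' => row 0
  'c' => row 1
  'p' => row 2
  'f' => row 1
  'd' => row 0
  'f' => row 1
Rows:
  Row 0: "lkd"
  Row 1: "gdcff"
  Row 2: "op"
First row length: 3

3


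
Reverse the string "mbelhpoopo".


Input: mbelhpoopo
Reading characters right to left:
  Position 9: 'o'
  Position 8: 'p'
  Position 7: 'o'
  Position 6: 'o'
  Position 5: 'p'
  Position 4: 'h'
  Position 3: 'l'
  Position 2: 'e'
  Position 1: 'b'
  Position 0: 'm'
Reversed: opoophlebm

opoophlebm


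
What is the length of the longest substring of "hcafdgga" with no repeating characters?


Input: "hcafdgga"
Sliding window (track last position of each char):
  Position 0 ('h'): window [0,0] length 1 -- new best
  Position 1 ('c'): window [0,1] length 2 -- new best
  Position 2 ('a'): window [0,2] length 3 -- new best
  Position 3 ('f'): window [0,3] length 4 -- new best
  Position 4 ('d'): window [0,4] length 5 -- new best
  Position 5 ('g'): window [0,5] length 6 -- new best
  Position 6 ('g'): repeat (last at 5), move window start to 6
  Position 6 ('g'): window [6,6] length 1
  Position 7 ('a'): window [6,7] length 2
Longest substring with no repeats: "hcafdg" with length 6

6


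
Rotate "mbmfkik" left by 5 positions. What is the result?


Input: "mbmfkik", rotate left by 5
First 5 characters: "mbmfk"
Remaining characters: "ik"
Concatenate remaining + first: "ik" + "mbmfk" = "ikmbmfk"

ikmbmfk


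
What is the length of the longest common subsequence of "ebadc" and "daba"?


LCS of "ebadc" and "daba"
DP table:
           d    a    b    a
      0    0    0    0    0
  e   0    0    0    0    0
  b   0    0    0    1    1
  a   0    0    1    1    2
  d   0    1    1    1    2
  c   0    1    1    1    2
LCS length = dp[5][4] = 2

2


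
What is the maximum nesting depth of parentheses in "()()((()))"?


Input: "()()((()))"
Tracking depth:
  Position 0 '(': depth becomes 1
  Position 1 ')': depth becomes 0
  Position 2 '(': depth becomes 1
  Position 3 ')': depth becomes 0
  Position 4 '(': depth becomes 1
  Position 5 '(': depth becomes 2
  Position 6 '(': depth becomes 3
  Position 7 ')': depth becomes 2
  Position 8 ')': depth becomes 1
  Position 9 ')': depth becomes 0
Maximum depth reached: 3

3


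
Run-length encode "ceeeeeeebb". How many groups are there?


Input: ceeeeeeebb
Scanning for consecutive runs:
  Group 1: 'c' x 1 (positions 0-0)
  Group 2: 'e' x 7 (positions 1-7)
  Group 3: 'b' x 2 (positions 8-9)
Total groups: 3

3


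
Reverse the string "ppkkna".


Input: ppkkna
Reading characters right to left:
  Position 5: 'a'
  Position 4: 'n'
  Position 3: 'k'
  Position 2: 'k'
  Position 1: 'p'
  Position 0: 'p'
Reversed: ankkpp

ankkpp


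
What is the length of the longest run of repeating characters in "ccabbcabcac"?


Input: "ccabbcabcac"
Scanning for longest run:
  Position 1 ('c'): continues run of 'c', length=2
  Position 2 ('a'): new char, reset run to 1
  Position 3 ('b'): new char, reset run to 1
  Position 4 ('b'): continues run of 'b', length=2
  Position 5 ('c'): new char, reset run to 1
  Position 6 ('a'): new char, reset run to 1
  Position 7 ('b'): new char, reset run to 1
  Position 8 ('c'): new char, reset run to 1
  Position 9 ('a'): new char, reset run to 1
  Position 10 ('c'): new char, reset run to 1
Longest run: 'c' with length 2

2


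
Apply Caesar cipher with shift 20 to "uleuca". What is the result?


Caesar cipher: shift "uleuca" by 20
  'u' (pos 20) + 20 = pos 14 = 'o'
  'l' (pos 11) + 20 = pos 5 = 'f'
  'e' (pos 4) + 20 = pos 24 = 'y'
  'u' (pos 20) + 20 = pos 14 = 'o'
  'c' (pos 2) + 20 = pos 22 = 'w'
  'a' (pos 0) + 20 = pos 20 = 'u'
Result: ofyowu

ofyowu


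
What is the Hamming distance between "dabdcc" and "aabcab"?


Comparing "dabdcc" and "aabcab" position by position:
  Position 0: 'd' vs 'a' => differ
  Position 1: 'a' vs 'a' => same
  Position 2: 'b' vs 'b' => same
  Position 3: 'd' vs 'c' => differ
  Position 4: 'c' vs 'a' => differ
  Position 5: 'c' vs 'b' => differ
Total differences (Hamming distance): 4

4


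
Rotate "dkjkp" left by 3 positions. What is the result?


Input: "dkjkp", rotate left by 3
First 3 characters: "dkj"
Remaining characters: "kp"
Concatenate remaining + first: "kp" + "dkj" = "kpdkj"

kpdkj


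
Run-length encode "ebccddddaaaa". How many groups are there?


Input: ebccddddaaaa
Scanning for consecutive runs:
  Group 1: 'e' x 1 (positions 0-0)
  Group 2: 'b' x 1 (positions 1-1)
  Group 3: 'c' x 2 (positions 2-3)
  Group 4: 'd' x 4 (positions 4-7)
  Group 5: 'a' x 4 (positions 8-11)
Total groups: 5

5


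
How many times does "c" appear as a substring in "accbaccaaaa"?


Searching for "c" in "accbaccaaaa"
Scanning each position:
  Position 0: "a" => no
  Position 1: "c" => MATCH
  Position 2: "c" => MATCH
  Position 3: "b" => no
  Position 4: "a" => no
  Position 5: "c" => MATCH
  Position 6: "c" => MATCH
  Position 7: "a" => no
  Position 8: "a" => no
  Position 9: "a" => no
  Position 10: "a" => no
Total occurrences: 4

4


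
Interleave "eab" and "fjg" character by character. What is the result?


Interleaving "eab" and "fjg":
  Position 0: 'e' from first, 'f' from second => "ef"
  Position 1: 'a' from first, 'j' from second => "aj"
  Position 2: 'b' from first, 'g' from second => "bg"
Result: efajbg

efajbg


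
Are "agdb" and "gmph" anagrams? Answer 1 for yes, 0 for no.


Strings: "agdb", "gmph"
Sorted first:  abdg
Sorted second: ghmp
Differ at position 0: 'a' vs 'g' => not anagrams

0


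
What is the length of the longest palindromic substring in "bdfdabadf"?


Input: "bdfdabadf"
Checking substrings for palindromes:
  [2:9] "fdabadf" (len 7) => palindrome
  [3:8] "dabad" (len 5) => palindrome
  [1:4] "dfd" (len 3) => palindrome
  [4:7] "aba" (len 3) => palindrome
Longest palindromic substring: "fdabadf" with length 7

7


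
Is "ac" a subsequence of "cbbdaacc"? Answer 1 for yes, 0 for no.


Check if "ac" is a subsequence of "cbbdaacc"
Greedy scan:
  Position 0 ('c'): no match needed
  Position 1 ('b'): no match needed
  Position 2 ('b'): no match needed
  Position 3 ('d'): no match needed
  Position 4 ('a'): matches sub[0] = 'a'
  Position 5 ('a'): no match needed
  Position 6 ('c'): matches sub[1] = 'c'
  Position 7 ('c'): no match needed
All 2 characters matched => is a subsequence

1


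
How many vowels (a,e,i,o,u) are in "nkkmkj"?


Input: nkkmkj
Checking each character:
  'n' at position 0: consonant
  'k' at position 1: consonant
  'k' at position 2: consonant
  'm' at position 3: consonant
  'k' at position 4: consonant
  'j' at position 5: consonant
Total vowels: 0

0


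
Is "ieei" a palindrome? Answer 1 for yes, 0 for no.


Input: ieei
Reversed: ieei
  Compare pos 0 ('i') with pos 3 ('i'): match
  Compare pos 1 ('e') with pos 2 ('e'): match
Result: palindrome

1


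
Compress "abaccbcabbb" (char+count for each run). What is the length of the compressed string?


Input: abaccbcabbb
Runs:
  'a' x 1 => "a1"
  'b' x 1 => "b1"
  'a' x 1 => "a1"
  'c' x 2 => "c2"
  'b' x 1 => "b1"
  'c' x 1 => "c1"
  'a' x 1 => "a1"
  'b' x 3 => "b3"
Compressed: "a1b1a1c2b1c1a1b3"
Compressed length: 16

16


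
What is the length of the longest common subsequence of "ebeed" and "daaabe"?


LCS of "ebeed" and "daaabe"
DP table:
           d    a    a    a    b    e
      0    0    0    0    0    0    0
  e   0    0    0    0    0    0    1
  b   0    0    0    0    0    1    1
  e   0    0    0    0    0    1    2
  e   0    0    0    0    0    1    2
  d   0    1    1    1    1    1    2
LCS length = dp[5][6] = 2

2


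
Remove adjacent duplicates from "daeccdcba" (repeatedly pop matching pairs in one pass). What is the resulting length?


Input: daeccdcba
Stack-based adjacent duplicate removal:
  Read 'd': push. Stack: d
  Read 'a': push. Stack: da
  Read 'e': push. Stack: dae
  Read 'c': push. Stack: daec
  Read 'c': matches stack top 'c' => pop. Stack: dae
  Read 'd': push. Stack: daed
  Read 'c': push. Stack: daedc
  Read 'b': push. Stack: daedcb
  Read 'a': push. Stack: daedcba
Final stack: "daedcba" (length 7)

7


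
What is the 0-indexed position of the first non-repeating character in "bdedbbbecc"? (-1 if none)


Input: bdedbbbecc
Character frequencies:
  'b': 4
  'c': 2
  'd': 2
  'e': 2
Scanning left to right for freq == 1:
  Position 0 ('b'): freq=4, skip
  Position 1 ('d'): freq=2, skip
  Position 2 ('e'): freq=2, skip
  Position 3 ('d'): freq=2, skip
  Position 4 ('b'): freq=4, skip
  Position 5 ('b'): freq=4, skip
  Position 6 ('b'): freq=4, skip
  Position 7 ('e'): freq=2, skip
  Position 8 ('c'): freq=2, skip
  Position 9 ('c'): freq=2, skip
  No unique character found => answer = -1

-1


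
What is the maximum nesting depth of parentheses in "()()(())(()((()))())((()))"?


Input: "()()(())(()((()))())((()))"
Tracking depth:
  Position 0 '(': depth becomes 1
  Position 1 ')': depth becomes 0
  Position 2 '(': depth becomes 1
  Position 3 ')': depth becomes 0
  Position 4 '(': depth becomes 1
  Position 5 '(': depth becomes 2
  Position 6 ')': depth becomes 1
  Position 7 ')': depth becomes 0
  Position 8 '(': depth becomes 1
  Position 9 '(': depth becomes 2
  Position 10 ')': depth becomes 1
  Position 11 '(': depth becomes 2
  Position 12 '(': depth becomes 3
  Position 13 '(': depth becomes 4
  Position 14 ')': depth becomes 3
  Position 15 ')': depth becomes 2
  Position 16 ')': depth becomes 1
  Position 17 '(': depth becomes 2
  Position 18 ')': depth becomes 1
  Position 19 ')': depth becomes 0
  Position 20 '(': depth becomes 1
  Position 21 '(': depth becomes 2
  Position 22 '(': depth becomes 3
  Position 23 ')': depth becomes 2
  Position 24 ')': depth becomes 1
  Position 25 ')': depth becomes 0
Maximum depth reached: 4

4


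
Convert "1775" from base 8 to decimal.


Input: "1775" in base 8
Positional expansion:
  Digit '1' (value 1) x 8^3 = 512
  Digit '7' (value 7) x 8^2 = 448
  Digit '7' (value 7) x 8^1 = 56
  Digit '5' (value 5) x 8^0 = 5
Sum = 1021

1021


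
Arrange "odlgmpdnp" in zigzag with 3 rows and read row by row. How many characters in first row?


Zigzag "odlgmpdnp" into 3 rows:
Placing characters:
  'o' => row 0
  'd' => row 1
  'l' => row 2
  'g' => row 1
  'm' => row 0
  'p' => row 1
  'd' => row 2
  'n' => row 1
  'p' => row 0
Rows:
  Row 0: "omp"
  Row 1: "dgpn"
  Row 2: "ld"
First row length: 3

3


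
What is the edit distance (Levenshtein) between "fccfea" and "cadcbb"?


Computing edit distance: "fccfea" -> "cadcbb"
DP table:
           c    a    d    c    b    b
      0    1    2    3    4    5    6
  f   1    1    2    3    4    5    6
  c   2    1    2    3    3    4    5
  c   3    2    2    3    3    4    5
  f   4    3    3    3    4    4    5
  e   5    4    4    4    4    5    5
  a   6    5    4    5    5    5    6
Edit distance = dp[6][6] = 6

6


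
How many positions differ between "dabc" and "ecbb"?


Comparing "dabc" and "ecbb" position by position:
  Position 0: 'd' vs 'e' => DIFFER
  Position 1: 'a' vs 'c' => DIFFER
  Position 2: 'b' vs 'b' => same
  Position 3: 'c' vs 'b' => DIFFER
Positions that differ: 3

3


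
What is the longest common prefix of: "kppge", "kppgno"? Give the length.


Words: kppge, kppgno
  Position 0: all 'k' => match
  Position 1: all 'p' => match
  Position 2: all 'p' => match
  Position 3: all 'g' => match
  Position 4: ('e', 'n') => mismatch, stop
LCP = "kppg" (length 4)

4


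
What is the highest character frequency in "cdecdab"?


Input: cdecdab
Character counts:
  'a': 1
  'b': 1
  'c': 2
  'd': 2
  'e': 1
Maximum frequency: 2

2


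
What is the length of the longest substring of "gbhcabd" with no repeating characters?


Input: "gbhcabd"
Sliding window (track last position of each char):
  Position 0 ('g'): window [0,0] length 1 -- new best
  Position 1 ('b'): window [0,1] length 2 -- new best
  Position 2 ('h'): window [0,2] length 3 -- new best
  Position 3 ('c'): window [0,3] length 4 -- new best
  Position 4 ('a'): window [0,4] length 5 -- new best
  Position 5 ('b'): repeat (last at 1), move window start to 2
  Position 5 ('b'): window [2,5] length 4
  Position 6 ('d'): window [2,6] length 5
Longest substring with no repeats: "gbhca" with length 5

5


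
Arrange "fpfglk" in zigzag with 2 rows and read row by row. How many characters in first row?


Zigzag "fpfglk" into 2 rows:
Placing characters:
  'f' => row 0
  'p' => row 1
  'f' => row 0
  'g' => row 1
  'l' => row 0
  'k' => row 1
Rows:
  Row 0: "ffl"
  Row 1: "pgk"
First row length: 3

3


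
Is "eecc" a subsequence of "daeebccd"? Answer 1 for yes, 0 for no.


Check if "eecc" is a subsequence of "daeebccd"
Greedy scan:
  Position 0 ('d'): no match needed
  Position 1 ('a'): no match needed
  Position 2 ('e'): matches sub[0] = 'e'
  Position 3 ('e'): matches sub[1] = 'e'
  Position 4 ('b'): no match needed
  Position 5 ('c'): matches sub[2] = 'c'
  Position 6 ('c'): matches sub[3] = 'c'
  Position 7 ('d'): no match needed
All 4 characters matched => is a subsequence

1


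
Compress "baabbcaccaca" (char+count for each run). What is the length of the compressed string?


Input: baabbcaccaca
Runs:
  'b' x 1 => "b1"
  'a' x 2 => "a2"
  'b' x 2 => "b2"
  'c' x 1 => "c1"
  'a' x 1 => "a1"
  'c' x 2 => "c2"
  'a' x 1 => "a1"
  'c' x 1 => "c1"
  'a' x 1 => "a1"
Compressed: "b1a2b2c1a1c2a1c1a1"
Compressed length: 18

18


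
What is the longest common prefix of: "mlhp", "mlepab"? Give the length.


Words: mlhp, mlepab
  Position 0: all 'm' => match
  Position 1: all 'l' => match
  Position 2: ('h', 'e') => mismatch, stop
LCP = "ml" (length 2)

2


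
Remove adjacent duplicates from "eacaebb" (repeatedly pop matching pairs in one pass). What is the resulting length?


Input: eacaebb
Stack-based adjacent duplicate removal:
  Read 'e': push. Stack: e
  Read 'a': push. Stack: ea
  Read 'c': push. Stack: eac
  Read 'a': push. Stack: eaca
  Read 'e': push. Stack: eacae
  Read 'b': push. Stack: eacaeb
  Read 'b': matches stack top 'b' => pop. Stack: eacae
Final stack: "eacae" (length 5)

5


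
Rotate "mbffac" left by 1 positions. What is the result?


Input: "mbffac", rotate left by 1
First 1 characters: "m"
Remaining characters: "bffac"
Concatenate remaining + first: "bffac" + "m" = "bffacm"

bffacm


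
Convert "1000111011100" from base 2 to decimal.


Input: "1000111011100" in base 2
Positional expansion:
  Digit '1' (value 1) x 2^12 = 4096
  Digit '0' (value 0) x 2^11 = 0
  Digit '0' (value 0) x 2^10 = 0
  Digit '0' (value 0) x 2^9 = 0
  Digit '1' (value 1) x 2^8 = 256
  Digit '1' (value 1) x 2^7 = 128
  Digit '1' (value 1) x 2^6 = 64
  Digit '0' (value 0) x 2^5 = 0
  Digit '1' (value 1) x 2^4 = 16
  Digit '1' (value 1) x 2^3 = 8
  Digit '1' (value 1) x 2^2 = 4
  Digit '0' (value 0) x 2^1 = 0
  Digit '0' (value 0) x 2^0 = 0
Sum = 4572

4572


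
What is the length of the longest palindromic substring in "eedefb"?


Input: "eedefb"
Checking substrings for palindromes:
  [1:4] "ede" (len 3) => palindrome
  [0:2] "ee" (len 2) => palindrome
Longest palindromic substring: "ede" with length 3

3


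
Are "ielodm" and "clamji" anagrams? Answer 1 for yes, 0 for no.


Strings: "ielodm", "clamji"
Sorted first:  deilmo
Sorted second: acijlm
Differ at position 0: 'd' vs 'a' => not anagrams

0


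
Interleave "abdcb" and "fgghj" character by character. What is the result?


Interleaving "abdcb" and "fgghj":
  Position 0: 'a' from first, 'f' from second => "af"
  Position 1: 'b' from first, 'g' from second => "bg"
  Position 2: 'd' from first, 'g' from second => "dg"
  Position 3: 'c' from first, 'h' from second => "ch"
  Position 4: 'b' from first, 'j' from second => "bj"
Result: afbgdgchbj

afbgdgchbj


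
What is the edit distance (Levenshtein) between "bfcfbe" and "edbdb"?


Computing edit distance: "bfcfbe" -> "edbdb"
DP table:
           e    d    b    d    b
      0    1    2    3    4    5
  b   1    1    2    2    3    4
  f   2    2    2    3    3    4
  c   3    3    3    3    4    4
  f   4    4    4    4    4    5
  b   5    5    5    4    5    4
  e   6    5    6    5    5    5
Edit distance = dp[6][5] = 5

5


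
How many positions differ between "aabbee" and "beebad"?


Comparing "aabbee" and "beebad" position by position:
  Position 0: 'a' vs 'b' => DIFFER
  Position 1: 'a' vs 'e' => DIFFER
  Position 2: 'b' vs 'e' => DIFFER
  Position 3: 'b' vs 'b' => same
  Position 4: 'e' vs 'a' => DIFFER
  Position 5: 'e' vs 'd' => DIFFER
Positions that differ: 5

5


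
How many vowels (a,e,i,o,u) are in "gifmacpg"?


Input: gifmacpg
Checking each character:
  'g' at position 0: consonant
  'i' at position 1: vowel (running total: 1)
  'f' at position 2: consonant
  'm' at position 3: consonant
  'a' at position 4: vowel (running total: 2)
  'c' at position 5: consonant
  'p' at position 6: consonant
  'g' at position 7: consonant
Total vowels: 2

2


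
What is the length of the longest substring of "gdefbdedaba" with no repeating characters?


Input: "gdefbdedaba"
Sliding window (track last position of each char):
  Position 0 ('g'): window [0,0] length 1 -- new best
  Position 1 ('d'): window [0,1] length 2 -- new best
  Position 2 ('e'): window [0,2] length 3 -- new best
  Position 3 ('f'): window [0,3] length 4 -- new best
  Position 4 ('b'): window [0,4] length 5 -- new best
  Position 5 ('d'): repeat (last at 1), move window start to 2
  Position 5 ('d'): window [2,5] length 4
  Position 6 ('e'): repeat (last at 2), move window start to 3
  Position 6 ('e'): window [3,6] length 4
  Position 7 ('d'): repeat (last at 5), move window start to 6
  Position 7 ('d'): window [6,7] length 2
  Position 8 ('a'): window [6,8] length 3
  Position 9 ('b'): window [6,9] length 4
  Position 10 ('a'): repeat (last at 8), move window start to 9
  Position 10 ('a'): window [9,10] length 2
Longest substring with no repeats: "gdefb" with length 5

5


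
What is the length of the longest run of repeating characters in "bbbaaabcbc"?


Input: "bbbaaabcbc"
Scanning for longest run:
  Position 1 ('b'): continues run of 'b', length=2
  Position 2 ('b'): continues run of 'b', length=3
  Position 3 ('a'): new char, reset run to 1
  Position 4 ('a'): continues run of 'a', length=2
  Position 5 ('a'): continues run of 'a', length=3
  Position 6 ('b'): new char, reset run to 1
  Position 7 ('c'): new char, reset run to 1
  Position 8 ('b'): new char, reset run to 1
  Position 9 ('c'): new char, reset run to 1
Longest run: 'b' with length 3

3


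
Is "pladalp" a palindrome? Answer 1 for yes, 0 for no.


Input: pladalp
Reversed: pladalp
  Compare pos 0 ('p') with pos 6 ('p'): match
  Compare pos 1 ('l') with pos 5 ('l'): match
  Compare pos 2 ('a') with pos 4 ('a'): match
Result: palindrome

1


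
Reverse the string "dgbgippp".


Input: dgbgippp
Reading characters right to left:
  Position 7: 'p'
  Position 6: 'p'
  Position 5: 'p'
  Position 4: 'i'
  Position 3: 'g'
  Position 2: 'b'
  Position 1: 'g'
  Position 0: 'd'
Reversed: pppigbgd

pppigbgd


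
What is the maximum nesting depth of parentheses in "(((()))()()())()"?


Input: "(((()))()()())()"
Tracking depth:
  Position 0 '(': depth becomes 1
  Position 1 '(': depth becomes 2
  Position 2 '(': depth becomes 3
  Position 3 '(': depth becomes 4
  Position 4 ')': depth becomes 3
  Position 5 ')': depth becomes 2
  Position 6 ')': depth becomes 1
  Position 7 '(': depth becomes 2
  Position 8 ')': depth becomes 1
  Position 9 '(': depth becomes 2
  Position 10 ')': depth becomes 1
  Position 11 '(': depth becomes 2
  Position 12 ')': depth becomes 1
  Position 13 ')': depth becomes 0
  Position 14 '(': depth becomes 1
  Position 15 ')': depth becomes 0
Maximum depth reached: 4

4
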